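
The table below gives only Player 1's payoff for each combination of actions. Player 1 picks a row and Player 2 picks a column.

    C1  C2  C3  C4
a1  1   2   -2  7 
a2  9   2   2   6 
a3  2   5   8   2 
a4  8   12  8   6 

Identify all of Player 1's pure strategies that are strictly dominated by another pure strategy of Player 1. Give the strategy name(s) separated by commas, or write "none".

none

a1: no other strategy beats it everywhere (a2 at C2 (2=2); a3 at C4 (7>2); a4 at C4 (7>6)).
a2: no other strategy beats it everywhere (a1 at C1 (9>1); a3 at C1 (9>2); a4 at C1 (9>8)).
Nothing dominates a3: a1 at C1 (2>1); a2 at C2 (5>2); a4 at C3 (8=8).
a4: no other strategy beats it everywhere (a1 at C1 (8>1); a2 at C2 (12>2); a3 at C1 (8>2)).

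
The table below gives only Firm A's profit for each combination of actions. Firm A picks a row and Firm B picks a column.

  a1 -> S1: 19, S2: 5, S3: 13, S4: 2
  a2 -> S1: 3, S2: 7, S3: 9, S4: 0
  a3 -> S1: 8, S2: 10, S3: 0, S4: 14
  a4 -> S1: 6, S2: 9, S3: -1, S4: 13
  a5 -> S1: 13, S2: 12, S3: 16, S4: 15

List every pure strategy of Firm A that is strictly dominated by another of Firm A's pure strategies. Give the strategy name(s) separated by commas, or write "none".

a2, a3, a4

a1: no other strategy beats it everywhere (a2 at S1 (19>3); a3 at S1 (19>8); a4 at S1 (19>6); a5 at S1 (19>13)).
a2 is strictly dominated by a5 (S1: 13>3, S2: 12>7, S3: 16>9, S4: 15>0).
a3: dominated, since a5 does at least as well everywhere (S1: 13>8, S2: 12>10, S3: 16>0, S4: 15>14).
a4 is strictly dominated by a3 (S1: 8>6, S2: 10>9, S3: 0>-1, S4: 14>13).
a5: no other strategy beats it everywhere (a1 at S2 (12>5); a2 at S1 (13>3); a3 at S1 (13>8); a4 at S1 (13>6)).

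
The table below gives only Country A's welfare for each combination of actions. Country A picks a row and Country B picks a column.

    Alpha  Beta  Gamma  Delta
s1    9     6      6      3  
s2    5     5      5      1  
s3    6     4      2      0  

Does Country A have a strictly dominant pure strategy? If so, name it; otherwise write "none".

s1

s1 vs s2: Alpha: 9>5, Beta: 6>5, Gamma: 6>5, Delta: 3>1.
s1 vs s3: Alpha: 9>6, Beta: 6>4, Gamma: 6>2, Delta: 3>0.
s1 strictly beats every other strategy against every opponent action, so it is strictly dominant.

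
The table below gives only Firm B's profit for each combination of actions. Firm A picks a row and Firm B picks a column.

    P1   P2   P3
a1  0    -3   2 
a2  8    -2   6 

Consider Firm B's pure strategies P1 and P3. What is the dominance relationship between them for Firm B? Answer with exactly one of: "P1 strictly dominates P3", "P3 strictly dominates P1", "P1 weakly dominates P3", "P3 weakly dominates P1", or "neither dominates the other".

neither dominates the other

Compare P1 to P3 across each choice by Firm A: a1: 0<2, a2: 8>6.
P1 does better at a2 but worse at a1; neither strategy dominates the other.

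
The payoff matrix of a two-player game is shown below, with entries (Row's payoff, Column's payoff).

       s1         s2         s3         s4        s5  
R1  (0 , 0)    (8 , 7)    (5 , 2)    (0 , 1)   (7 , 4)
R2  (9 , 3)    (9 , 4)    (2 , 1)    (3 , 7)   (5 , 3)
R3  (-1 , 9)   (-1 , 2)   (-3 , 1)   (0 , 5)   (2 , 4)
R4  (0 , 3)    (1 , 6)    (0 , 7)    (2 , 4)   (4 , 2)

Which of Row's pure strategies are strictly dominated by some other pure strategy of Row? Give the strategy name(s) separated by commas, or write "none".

R1 is not dominated — it holds its own against R2 at s3 (5>2); R3 at s1 (0>-1); R4 at s1 (0=0).
Nothing dominates R2: R1 at s1 (9>0); R3 at s1 (9>-1); R4 at s1 (9>0).
R2 strictly dominates R3 — s1: 9>-1, s2: 9>-1, s3: 2>-3, s4: 3>0, s5: 5>2.
R4: dominated, since R2 does at least as well everywhere (s1: 9>0, s2: 9>1, s3: 2>0, s4: 3>2, s5: 5>4).

R3, R4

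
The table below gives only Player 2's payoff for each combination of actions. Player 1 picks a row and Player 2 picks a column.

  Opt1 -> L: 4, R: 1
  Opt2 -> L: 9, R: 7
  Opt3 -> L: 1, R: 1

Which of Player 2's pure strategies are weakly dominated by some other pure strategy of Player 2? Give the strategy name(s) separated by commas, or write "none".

R

L is not dominated — it holds its own against R at Opt1 (4>1).
L weakly dominates R — Opt1: 4>1, Opt2: 9>7, Opt3: 1=1.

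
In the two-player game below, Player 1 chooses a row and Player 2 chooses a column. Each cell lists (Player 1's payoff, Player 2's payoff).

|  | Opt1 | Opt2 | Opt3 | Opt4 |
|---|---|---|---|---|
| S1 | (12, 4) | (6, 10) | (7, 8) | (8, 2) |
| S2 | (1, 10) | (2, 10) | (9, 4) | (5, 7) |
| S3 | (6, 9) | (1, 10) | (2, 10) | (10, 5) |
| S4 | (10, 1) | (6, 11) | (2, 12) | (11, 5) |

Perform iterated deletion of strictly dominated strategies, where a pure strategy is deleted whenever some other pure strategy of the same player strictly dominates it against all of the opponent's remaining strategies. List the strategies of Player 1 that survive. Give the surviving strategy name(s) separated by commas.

S1, S2, S4

For Player 2, Opt2 strictly dominates Opt4 on the remaining rows (S1: 10>2, S2: 10>7, S3: 10>5, S4: 11>5); eliminate Opt4.
Row S3 is eliminated: S1 beats it against every remaining column (Opt1: 12>6, Opt2: 6>1, Opt3: 7>2).
Among the remaining strategies, none is strictly dominated by another pure strategy of the same player, so the elimination stops.
Surviving strategies — Player 1: {S1, S2, S4}; Player 2: {Opt1, Opt2, Opt3}.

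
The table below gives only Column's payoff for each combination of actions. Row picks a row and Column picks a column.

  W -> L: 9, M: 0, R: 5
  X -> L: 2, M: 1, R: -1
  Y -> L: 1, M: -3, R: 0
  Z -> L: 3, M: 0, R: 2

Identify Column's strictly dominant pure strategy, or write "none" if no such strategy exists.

L vs M: W: 9>0, X: 2>1, Y: 1>-3, Z: 3>0.
L vs R: W: 9>5, X: 2>-1, Y: 1>0, Z: 3>2.
L strictly beats every other strategy against every opponent action, so it is strictly dominant.

L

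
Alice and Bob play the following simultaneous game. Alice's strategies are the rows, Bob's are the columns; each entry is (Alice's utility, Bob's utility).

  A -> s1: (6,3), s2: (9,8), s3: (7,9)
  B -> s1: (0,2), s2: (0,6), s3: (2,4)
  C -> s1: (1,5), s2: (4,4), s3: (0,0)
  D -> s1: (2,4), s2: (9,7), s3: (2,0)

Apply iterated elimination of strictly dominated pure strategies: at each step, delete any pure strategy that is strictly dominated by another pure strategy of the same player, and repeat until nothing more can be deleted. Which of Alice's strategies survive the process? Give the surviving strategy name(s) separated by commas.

Row B is eliminated: A beats it against every remaining column (s1: 6>0, s2: 9>0, s3: 7>2).
Alice's strategy C is strictly dominated by A (s1: 6>1, s2: 9>4, s3: 7>0) and is removed.
For Bob, s2 strictly dominates s1 on the remaining rows (A: 8>3, D: 7>4); eliminate s1.
Among the remaining strategies, none is strictly dominated by another pure strategy of the same player, so the elimination stops.
Surviving strategies — Alice: {A, D}; Bob: {s2, s3}.

A, D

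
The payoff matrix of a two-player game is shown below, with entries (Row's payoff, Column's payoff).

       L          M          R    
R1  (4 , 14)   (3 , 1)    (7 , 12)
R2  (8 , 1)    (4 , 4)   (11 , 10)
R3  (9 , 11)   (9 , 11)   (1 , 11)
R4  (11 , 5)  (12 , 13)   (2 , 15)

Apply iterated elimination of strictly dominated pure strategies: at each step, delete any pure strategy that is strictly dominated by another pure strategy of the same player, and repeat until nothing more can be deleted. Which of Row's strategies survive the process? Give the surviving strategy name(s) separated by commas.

For Row, R2 strictly dominates R1 on the remaining columns (L: 8>4, M: 4>3, R: 11>7); eliminate R1.
Row's strategy R3 is strictly dominated by R4 (L: 11>9, M: 12>9, R: 2>1) and is removed.
Column L is eliminated: M beats it against every remaining row (R2: 4>1, R4: 13>5).
Column's strategy M is strictly dominated by R (R2: 10>4, R4: 15>13) and is removed.
Row R4 is eliminated: R2 beats it against every remaining column (R: 11>2).
Among the remaining strategies, none is strictly dominated by another pure strategy of the same player, so the elimination stops.
Surviving strategies — Row: {R2}; Column: {R}.

R2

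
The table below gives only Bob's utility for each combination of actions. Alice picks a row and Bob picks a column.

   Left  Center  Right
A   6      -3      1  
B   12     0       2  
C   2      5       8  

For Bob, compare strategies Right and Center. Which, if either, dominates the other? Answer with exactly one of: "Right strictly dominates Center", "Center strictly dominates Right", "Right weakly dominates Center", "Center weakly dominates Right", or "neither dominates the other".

Right's payoffs vs Center's, by Alice's action — A: 1>-3, B: 2>0, C: 8>5.
Every comparison favours Right, so Right strictly dominates Center.

Right strictly dominates Center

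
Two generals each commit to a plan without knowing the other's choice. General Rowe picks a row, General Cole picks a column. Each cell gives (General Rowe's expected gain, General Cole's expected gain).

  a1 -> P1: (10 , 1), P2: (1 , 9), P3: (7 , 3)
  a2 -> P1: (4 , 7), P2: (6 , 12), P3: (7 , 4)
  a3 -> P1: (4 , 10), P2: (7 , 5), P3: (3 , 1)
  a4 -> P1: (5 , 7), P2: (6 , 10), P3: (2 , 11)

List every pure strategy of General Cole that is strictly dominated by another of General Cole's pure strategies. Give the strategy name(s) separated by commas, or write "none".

none

P1: no other strategy beats it everywhere (P2 at a3 (10>5); P3 at a2 (7>4)).
Nothing dominates P2: P1 at a1 (9>1); P3 at a1 (9>3).
P3 is not dominated — it holds its own against P1 at a1 (3>1); P2 at a4 (11>10).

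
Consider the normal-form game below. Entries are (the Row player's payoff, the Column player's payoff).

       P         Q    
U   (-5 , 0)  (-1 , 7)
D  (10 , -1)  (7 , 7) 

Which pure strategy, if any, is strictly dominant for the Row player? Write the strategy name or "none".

D

D vs U: P: 10>-5, Q: 7>-1.
D strictly beats every other strategy against every opponent action, so it is strictly dominant.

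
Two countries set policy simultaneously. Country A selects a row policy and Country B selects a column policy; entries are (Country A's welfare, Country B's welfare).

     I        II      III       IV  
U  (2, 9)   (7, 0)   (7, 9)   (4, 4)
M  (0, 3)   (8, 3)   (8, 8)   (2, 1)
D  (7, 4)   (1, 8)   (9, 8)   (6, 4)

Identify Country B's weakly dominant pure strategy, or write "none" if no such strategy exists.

III vs I: U: 9=9, M: 8>3, D: 8>4.
III vs II: U: 9>0, M: 8>3, D: 8=8.
III vs IV: U: 9>4, M: 8>1, D: 8>4.
III is at least as good as every other strategy against every opponent action, so it is weakly dominant.

III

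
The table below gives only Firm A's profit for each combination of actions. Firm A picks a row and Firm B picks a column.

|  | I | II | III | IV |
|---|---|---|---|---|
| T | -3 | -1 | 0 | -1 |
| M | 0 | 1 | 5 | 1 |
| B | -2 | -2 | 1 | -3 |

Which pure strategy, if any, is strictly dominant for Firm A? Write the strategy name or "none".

M

M vs T: I: 0>-3, II: 1>-1, III: 5>0, IV: 1>-1.
M vs B: I: 0>-2, II: 1>-2, III: 5>1, IV: 1>-3.
M strictly beats every other strategy against every opponent action, so it is strictly dominant.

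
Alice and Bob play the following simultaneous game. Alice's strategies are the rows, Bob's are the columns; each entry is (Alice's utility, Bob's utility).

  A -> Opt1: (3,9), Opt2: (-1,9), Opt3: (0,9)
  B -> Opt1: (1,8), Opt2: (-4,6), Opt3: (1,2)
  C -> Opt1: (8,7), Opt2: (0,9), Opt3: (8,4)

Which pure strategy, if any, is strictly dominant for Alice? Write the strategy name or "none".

C

C vs A: Opt1: 8>3, Opt2: 0>-1, Opt3: 8>0.
C vs B: Opt1: 8>1, Opt2: 0>-4, Opt3: 8>1.
C strictly beats every other strategy against every opponent action, so it is strictly dominant.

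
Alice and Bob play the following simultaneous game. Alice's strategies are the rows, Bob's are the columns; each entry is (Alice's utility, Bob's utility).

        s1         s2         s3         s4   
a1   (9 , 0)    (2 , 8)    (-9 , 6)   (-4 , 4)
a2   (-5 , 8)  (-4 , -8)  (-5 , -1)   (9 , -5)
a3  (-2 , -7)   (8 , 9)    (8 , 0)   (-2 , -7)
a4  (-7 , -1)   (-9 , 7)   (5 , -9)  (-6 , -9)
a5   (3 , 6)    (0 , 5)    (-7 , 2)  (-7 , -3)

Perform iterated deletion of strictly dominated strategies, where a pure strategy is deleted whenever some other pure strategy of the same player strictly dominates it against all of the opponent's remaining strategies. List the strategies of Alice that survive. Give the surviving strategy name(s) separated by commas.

Alice's strategy a4 is strictly dominated by a3 (s1: -2>-7, s2: 8>-9, s3: 8>5, s4: -2>-6) and is removed.
Bob's strategy s4 is strictly dominated by s3 (a1: 6>4, a2: -1>-5, a3: 0>-7, a5: 2>-3) and is removed.
Alice's strategy a2 is strictly dominated by a3 (s1: -2>-5, s2: 8>-4, s3: 8>-5) and is removed.
Bob's strategy s3 is strictly dominated by s2 (a1: 8>6, a3: 9>0, a5: 5>2) and is removed.
For Alice, a1 strictly dominates a5 on the remaining columns (s1: 9>3, s2: 2>0); eliminate a5.
For Bob, s2 strictly dominates s1 on the remaining rows (a1: 8>0, a3: 9>-7); eliminate s1.
Alice's strategy a1 is strictly dominated by a3 (s2: 8>2) and is removed.
Among the remaining strategies, none is strictly dominated by another pure strategy of the same player, so the elimination stops.
Surviving strategies — Alice: {a3}; Bob: {s2}.

a3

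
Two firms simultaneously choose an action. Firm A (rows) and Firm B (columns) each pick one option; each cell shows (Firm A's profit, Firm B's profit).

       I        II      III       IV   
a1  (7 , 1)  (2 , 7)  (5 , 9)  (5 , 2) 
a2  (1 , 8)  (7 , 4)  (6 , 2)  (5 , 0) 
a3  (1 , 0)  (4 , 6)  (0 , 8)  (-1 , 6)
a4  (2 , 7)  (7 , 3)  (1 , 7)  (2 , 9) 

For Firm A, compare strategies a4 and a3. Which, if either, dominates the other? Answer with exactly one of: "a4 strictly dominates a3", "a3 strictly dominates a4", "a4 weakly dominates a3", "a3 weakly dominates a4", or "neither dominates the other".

a4's payoffs vs a3's, by Firm B's action — I: 2>1, II: 7>4, III: 1>0, IV: 2>-1.
Every comparison favours a4, so a4 strictly dominates a3.

a4 strictly dominates a3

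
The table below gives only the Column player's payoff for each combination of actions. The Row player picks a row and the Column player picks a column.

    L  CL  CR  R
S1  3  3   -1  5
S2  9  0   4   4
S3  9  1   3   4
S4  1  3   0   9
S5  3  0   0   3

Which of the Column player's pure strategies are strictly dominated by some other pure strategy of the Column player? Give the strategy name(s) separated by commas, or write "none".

L: no other strategy beats it everywhere (CL at S1 (3=3); CR at S1 (3>-1); R at S2 (9>4)).
CL is strictly dominated by R (S1: 5>3, S2: 4>0, S3: 4>1, S4: 9>3, S5: 3>0).
L strictly dominates CR — S1: 3>-1, S2: 9>4, S3: 9>3, S4: 1>0, S5: 3>0.
R: no other strategy beats it everywhere (L at S1 (5>3); CL at S1 (5>3); CR at S1 (5>-1)).

CL, CR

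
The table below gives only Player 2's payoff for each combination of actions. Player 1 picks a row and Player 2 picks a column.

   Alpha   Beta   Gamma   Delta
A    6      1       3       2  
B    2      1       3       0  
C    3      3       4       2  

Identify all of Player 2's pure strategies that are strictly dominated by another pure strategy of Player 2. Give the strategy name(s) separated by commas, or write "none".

Beta, Delta

Alpha: no other strategy beats it everywhere (Beta at A (6>1); Gamma at A (6>3); Delta at A (6>2)).
Gamma strictly dominates Beta — A: 3>1, B: 3>1, C: 4>3.
Gamma: no other strategy beats it everywhere (Alpha at B (3>2); Beta at A (3>1); Delta at A (3>2)).
Delta is strictly dominated by Alpha (A: 6>2, B: 2>0, C: 3>2).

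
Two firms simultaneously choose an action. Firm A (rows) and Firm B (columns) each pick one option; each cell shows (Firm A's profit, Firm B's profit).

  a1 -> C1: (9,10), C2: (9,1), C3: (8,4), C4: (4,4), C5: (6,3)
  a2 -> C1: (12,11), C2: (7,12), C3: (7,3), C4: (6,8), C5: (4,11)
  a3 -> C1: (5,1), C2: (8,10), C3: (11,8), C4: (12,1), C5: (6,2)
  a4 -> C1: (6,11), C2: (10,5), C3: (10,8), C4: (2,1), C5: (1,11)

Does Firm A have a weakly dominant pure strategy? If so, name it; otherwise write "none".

a1 fails to dominate a2 at C1 (9<12).
a2 fails to dominate a1 at C2 (7<9).
a3 fails to dominate a1 at C1 (5<9).
a4 fails to dominate a1 at C1 (6<9).
No single strategy dominates all the others.

none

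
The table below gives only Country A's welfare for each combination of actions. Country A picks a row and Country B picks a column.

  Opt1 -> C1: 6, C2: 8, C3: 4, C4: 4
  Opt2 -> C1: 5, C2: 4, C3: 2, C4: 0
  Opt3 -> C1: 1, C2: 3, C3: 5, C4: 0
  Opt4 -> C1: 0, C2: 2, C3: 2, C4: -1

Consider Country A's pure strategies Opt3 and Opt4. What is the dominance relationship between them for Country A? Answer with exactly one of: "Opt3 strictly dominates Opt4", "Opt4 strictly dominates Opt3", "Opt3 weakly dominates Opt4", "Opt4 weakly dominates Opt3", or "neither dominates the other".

Opt3 strictly dominates Opt4

Compare Opt3 to Opt4 across each choice by Country B: C1: 1>0, C2: 3>2, C3: 5>2, C4: 0>-1.
Opt3 gives a strictly higher payoff against each choice by Country B, so Opt3 strictly dominates Opt4.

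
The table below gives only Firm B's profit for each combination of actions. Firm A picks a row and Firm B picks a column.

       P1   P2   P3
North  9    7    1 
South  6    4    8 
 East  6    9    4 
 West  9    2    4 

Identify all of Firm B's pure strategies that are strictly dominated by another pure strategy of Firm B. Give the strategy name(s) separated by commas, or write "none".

P1 is not dominated — it holds its own against P2 at North (9>7); P3 at North (9>1).
P2 is not dominated — it holds its own against P1 at East (9>6); P3 at North (7>1).
P3 is not dominated — it holds its own against P1 at South (8>6); P2 at South (8>4).

none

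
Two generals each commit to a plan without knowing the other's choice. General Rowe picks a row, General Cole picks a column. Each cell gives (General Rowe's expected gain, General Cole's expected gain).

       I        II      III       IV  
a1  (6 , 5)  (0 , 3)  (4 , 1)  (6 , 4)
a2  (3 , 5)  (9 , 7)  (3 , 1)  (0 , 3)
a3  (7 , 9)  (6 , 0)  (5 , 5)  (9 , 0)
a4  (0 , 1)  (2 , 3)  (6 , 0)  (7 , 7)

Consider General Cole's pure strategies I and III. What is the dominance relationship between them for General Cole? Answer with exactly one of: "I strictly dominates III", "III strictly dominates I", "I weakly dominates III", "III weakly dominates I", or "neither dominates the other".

I's payoffs vs III's, by General Rowe's action — a1: 5>1, a2: 5>1, a3: 9>5, a4: 1>0.
Every comparison favours I, so I strictly dominates III.

I strictly dominates III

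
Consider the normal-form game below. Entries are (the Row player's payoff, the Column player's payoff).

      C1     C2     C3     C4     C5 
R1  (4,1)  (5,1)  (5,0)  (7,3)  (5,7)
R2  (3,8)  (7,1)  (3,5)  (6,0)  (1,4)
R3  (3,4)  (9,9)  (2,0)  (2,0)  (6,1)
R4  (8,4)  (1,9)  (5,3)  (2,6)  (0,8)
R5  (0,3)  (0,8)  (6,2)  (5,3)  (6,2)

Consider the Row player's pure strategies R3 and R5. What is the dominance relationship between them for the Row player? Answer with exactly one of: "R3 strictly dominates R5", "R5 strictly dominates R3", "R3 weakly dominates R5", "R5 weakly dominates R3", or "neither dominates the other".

neither dominates the other

Compare R3 to R5 across every action of the Column player: C1: 3>0, C2: 9>0, C3: 2<6, C4: 2<5, C5: 6=6.
R3 does better at C1, C2 but worse at C3, C4; neither strategy dominates the other.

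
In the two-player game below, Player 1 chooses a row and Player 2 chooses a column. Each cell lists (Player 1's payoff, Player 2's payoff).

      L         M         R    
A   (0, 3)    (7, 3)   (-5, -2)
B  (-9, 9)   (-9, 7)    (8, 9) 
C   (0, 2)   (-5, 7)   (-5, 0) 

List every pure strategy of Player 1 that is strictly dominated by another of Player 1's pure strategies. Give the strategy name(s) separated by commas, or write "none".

none

A: no other strategy beats it everywhere (B at L (0>-9); C at L (0=0)).
B is not dominated — it holds its own against A at R (8>-5); C at R (8>-5).
C: no other strategy beats it everywhere (A at L (0=0); B at L (0>-9)).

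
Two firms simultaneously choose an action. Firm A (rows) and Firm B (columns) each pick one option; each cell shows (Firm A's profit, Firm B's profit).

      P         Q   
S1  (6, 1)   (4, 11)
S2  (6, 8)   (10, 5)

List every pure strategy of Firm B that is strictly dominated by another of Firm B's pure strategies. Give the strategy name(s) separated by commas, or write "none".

Nothing dominates P: Q at S2 (8>5).
Nothing dominates Q: P at S1 (11>1).

none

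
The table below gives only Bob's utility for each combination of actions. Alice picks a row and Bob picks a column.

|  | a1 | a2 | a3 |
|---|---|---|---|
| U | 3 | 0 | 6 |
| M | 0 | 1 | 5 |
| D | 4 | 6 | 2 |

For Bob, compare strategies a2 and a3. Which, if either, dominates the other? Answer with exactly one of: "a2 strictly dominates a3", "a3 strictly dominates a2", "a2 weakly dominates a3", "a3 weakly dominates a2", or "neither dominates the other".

neither dominates the other

Compare a2 to a3 across every action of Alice: U: 0<6, M: 1<5, D: 6>2.
a2 does better at D but worse at U, M; neither strategy dominates the other.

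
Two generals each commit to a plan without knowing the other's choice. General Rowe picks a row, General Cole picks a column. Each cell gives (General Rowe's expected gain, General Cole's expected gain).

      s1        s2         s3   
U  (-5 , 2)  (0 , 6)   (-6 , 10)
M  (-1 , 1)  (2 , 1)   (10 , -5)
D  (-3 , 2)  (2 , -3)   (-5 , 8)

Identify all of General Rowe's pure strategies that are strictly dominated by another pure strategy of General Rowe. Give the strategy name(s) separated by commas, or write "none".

U: dominated, since M does at least as well everywhere (s1: -1>-5, s2: 2>0, s3: 10>-6).
M is not dominated — it holds its own against U at s1 (-1>-5); D at s1 (-1>-3).
D is not dominated — it holds its own against U at s1 (-3>-5); M at s2 (2=2).

U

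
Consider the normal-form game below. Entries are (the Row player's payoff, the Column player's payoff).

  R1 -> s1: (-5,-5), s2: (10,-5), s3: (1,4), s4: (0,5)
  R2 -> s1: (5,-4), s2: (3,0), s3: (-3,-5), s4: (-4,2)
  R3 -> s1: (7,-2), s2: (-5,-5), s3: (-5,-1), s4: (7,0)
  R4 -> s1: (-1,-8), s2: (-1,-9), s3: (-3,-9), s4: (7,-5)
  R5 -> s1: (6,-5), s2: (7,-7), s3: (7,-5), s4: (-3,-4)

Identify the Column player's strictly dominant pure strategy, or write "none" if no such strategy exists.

s4

s4 vs s1: R1: 5>-5, R2: 2>-4, R3: 0>-2, R4: -5>-8, R5: -4>-5.
s4 vs s2: R1: 5>-5, R2: 2>0, R3: 0>-5, R4: -5>-9, R5: -4>-7.
s4 vs s3: R1: 5>4, R2: 2>-5, R3: 0>-1, R4: -5>-9, R5: -4>-5.
s4 strictly beats every other strategy against every opponent action, so it is strictly dominant.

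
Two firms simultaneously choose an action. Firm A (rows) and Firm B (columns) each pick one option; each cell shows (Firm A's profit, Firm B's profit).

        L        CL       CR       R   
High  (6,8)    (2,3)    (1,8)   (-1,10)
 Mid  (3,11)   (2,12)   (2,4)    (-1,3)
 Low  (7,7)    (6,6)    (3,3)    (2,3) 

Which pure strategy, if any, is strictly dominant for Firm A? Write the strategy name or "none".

Low

Low vs High: L: 7>6, CL: 6>2, CR: 3>1, R: 2>-1.
Low vs Mid: L: 7>3, CL: 6>2, CR: 3>2, R: 2>-1.
Low strictly beats every other strategy against every opponent action, so it is strictly dominant.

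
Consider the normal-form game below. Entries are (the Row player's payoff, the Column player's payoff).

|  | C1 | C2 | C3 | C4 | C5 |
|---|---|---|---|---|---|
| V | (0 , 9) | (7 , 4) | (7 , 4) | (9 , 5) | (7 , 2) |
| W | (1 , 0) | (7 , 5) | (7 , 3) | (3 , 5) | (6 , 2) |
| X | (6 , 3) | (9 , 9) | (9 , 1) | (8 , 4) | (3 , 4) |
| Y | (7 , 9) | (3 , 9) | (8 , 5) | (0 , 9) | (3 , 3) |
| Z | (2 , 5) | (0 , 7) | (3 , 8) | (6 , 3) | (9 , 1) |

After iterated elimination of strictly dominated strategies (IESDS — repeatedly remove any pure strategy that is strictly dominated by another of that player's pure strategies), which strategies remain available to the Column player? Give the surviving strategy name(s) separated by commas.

For the Column player, C2 strictly dominates C5 on the remaining rows (V: 4>2, W: 5>2, X: 9>4, Y: 9>3, Z: 7>1); eliminate C5.
For the Row player, X strictly dominates W on the remaining columns (C1: 6>1, C2: 9>7, C3: 9>7, C4: 8>3); eliminate W.
Row Z is eliminated: X beats it against every remaining column (C1: 6>2, C2: 9>0, C3: 9>3, C4: 8>6).
Column C3 is eliminated: C1 beats it against every remaining row (V: 9>4, X: 3>1, Y: 9>5).
Among the remaining strategies, none is strictly dominated by another pure strategy of the same player, so the elimination stops.
Surviving strategies — the Row player: {V, X, Y}; the Column player: {C1, C2, C4}.

C1, C2, C4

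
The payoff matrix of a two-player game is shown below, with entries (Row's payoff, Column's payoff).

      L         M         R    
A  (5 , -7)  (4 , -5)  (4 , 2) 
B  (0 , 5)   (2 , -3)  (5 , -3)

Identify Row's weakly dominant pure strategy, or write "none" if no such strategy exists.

A fails to dominate B at R (4<5).
B fails to dominate A at L (0<5).
No single strategy dominates all the others.

none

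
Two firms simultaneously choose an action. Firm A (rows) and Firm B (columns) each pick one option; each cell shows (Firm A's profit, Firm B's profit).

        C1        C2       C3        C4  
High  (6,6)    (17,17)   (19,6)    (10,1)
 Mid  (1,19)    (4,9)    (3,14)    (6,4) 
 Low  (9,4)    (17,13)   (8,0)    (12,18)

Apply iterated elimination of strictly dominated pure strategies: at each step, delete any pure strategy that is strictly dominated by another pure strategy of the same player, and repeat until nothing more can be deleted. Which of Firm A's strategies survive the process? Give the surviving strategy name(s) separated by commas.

High, Low

Firm A's strategy Mid is strictly dominated by High (C1: 6>1, C2: 17>4, C3: 19>3, C4: 10>6) and is removed.
For Firm B, C2 strictly dominates C1 on the remaining rows (High: 17>6, Low: 13>4); eliminate C1.
For Firm B, C2 strictly dominates C3 on the remaining rows (High: 17>6, Low: 13>0); eliminate C3.
Among the remaining strategies, none is strictly dominated by another pure strategy of the same player, so the elimination stops.
Surviving strategies — Firm A: {High, Low}; Firm B: {C2, C4}.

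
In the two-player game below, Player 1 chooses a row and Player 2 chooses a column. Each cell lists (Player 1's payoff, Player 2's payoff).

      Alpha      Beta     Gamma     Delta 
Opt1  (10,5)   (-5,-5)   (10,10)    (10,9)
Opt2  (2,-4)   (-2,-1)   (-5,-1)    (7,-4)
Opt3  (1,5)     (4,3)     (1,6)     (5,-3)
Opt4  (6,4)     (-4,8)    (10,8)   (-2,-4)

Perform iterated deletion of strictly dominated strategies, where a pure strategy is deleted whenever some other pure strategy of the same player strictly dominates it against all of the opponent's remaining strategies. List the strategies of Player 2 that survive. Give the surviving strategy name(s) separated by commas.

Column Alpha is eliminated: Gamma beats it against every remaining row (Opt1: 10>5, Opt2: -1>-4, Opt3: 6>5, Opt4: 8>4).
Player 2's strategy Delta is strictly dominated by Gamma (Opt1: 10>9, Opt2: -1>-4, Opt3: 6>-3, Opt4: 8>-4) and is removed.
Player 1's strategy Opt2 is strictly dominated by Opt3 (Beta: 4>-2, Gamma: 1>-5) and is removed.
Among the remaining strategies, none is strictly dominated by another pure strategy of the same player, so the elimination stops.
Surviving strategies — Player 1: {Opt1, Opt3, Opt4}; Player 2: {Beta, Gamma}.

Beta, Gamma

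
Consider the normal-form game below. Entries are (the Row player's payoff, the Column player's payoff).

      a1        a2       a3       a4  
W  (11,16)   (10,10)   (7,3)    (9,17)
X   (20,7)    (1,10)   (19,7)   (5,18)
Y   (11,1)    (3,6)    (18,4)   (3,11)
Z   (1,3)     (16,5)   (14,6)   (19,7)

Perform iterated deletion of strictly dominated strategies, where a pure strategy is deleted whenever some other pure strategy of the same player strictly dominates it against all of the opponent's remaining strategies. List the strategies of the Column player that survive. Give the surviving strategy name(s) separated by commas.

a4

For the Column player, a4 strictly dominates a1 on the remaining rows (W: 17>16, X: 18>7, Y: 11>1, Z: 7>3); eliminate a1.
Row W is eliminated: Z beats it against every remaining column (a2: 16>10, a3: 14>7, a4: 19>9).
The Column player's strategy a2 is strictly dominated by a4 (X: 18>10, Y: 11>6, Z: 7>5) and is removed.
Row Y is eliminated: X beats it against every remaining column (a3: 19>18, a4: 5>3).
For the Column player, a4 strictly dominates a3 on the remaining rows (X: 18>7, Z: 7>6); eliminate a3.
Row X is eliminated: Z beats it against every remaining column (a4: 19>5).
Among the remaining strategies, none is strictly dominated by another pure strategy of the same player, so the elimination stops.
Surviving strategies — the Row player: {Z}; the Column player: {a4}.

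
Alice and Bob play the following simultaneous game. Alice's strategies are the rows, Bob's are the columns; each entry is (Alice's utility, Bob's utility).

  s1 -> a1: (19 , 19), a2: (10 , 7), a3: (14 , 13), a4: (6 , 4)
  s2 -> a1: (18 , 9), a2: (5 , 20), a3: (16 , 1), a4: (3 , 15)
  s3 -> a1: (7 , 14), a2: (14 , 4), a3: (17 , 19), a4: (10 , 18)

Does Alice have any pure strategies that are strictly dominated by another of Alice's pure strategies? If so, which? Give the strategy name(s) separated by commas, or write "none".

none

s1 is not dominated — it holds its own against s2 at a1 (19>18); s3 at a1 (19>7).
s2: no other strategy beats it everywhere (s1 at a3 (16>14); s3 at a1 (18>7)).
Nothing dominates s3: s1 at a2 (14>10); s2 at a2 (14>5).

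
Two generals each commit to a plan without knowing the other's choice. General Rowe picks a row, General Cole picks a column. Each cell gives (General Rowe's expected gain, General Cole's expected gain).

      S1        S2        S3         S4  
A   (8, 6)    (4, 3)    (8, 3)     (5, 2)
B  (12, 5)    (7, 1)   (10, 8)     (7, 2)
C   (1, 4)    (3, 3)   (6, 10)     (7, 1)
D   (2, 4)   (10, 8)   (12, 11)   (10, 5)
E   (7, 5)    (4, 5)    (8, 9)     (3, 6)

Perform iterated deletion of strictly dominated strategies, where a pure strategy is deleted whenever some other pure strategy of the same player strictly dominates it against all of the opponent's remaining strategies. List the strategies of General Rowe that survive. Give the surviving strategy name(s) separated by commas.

For General Rowe, B strictly dominates A on the remaining columns (S1: 12>8, S2: 7>4, S3: 10>8, S4: 7>5); eliminate A.
For General Rowe, D strictly dominates C on the remaining columns (S1: 2>1, S2: 10>3, S3: 12>6, S4: 10>7); eliminate C.
Row E is eliminated: B beats it against every remaining column (S1: 12>7, S2: 7>4, S3: 10>8, S4: 7>3).
General Cole's strategy S1 is strictly dominated by S3 (B: 8>5, D: 11>4) and is removed.
Row B is eliminated: D beats it against every remaining column (S2: 10>7, S3: 12>10, S4: 10>7).
General Cole's strategy S2 is strictly dominated by S3 (D: 11>8) and is removed.
For General Cole, S3 strictly dominates S4 on the remaining rows (D: 11>5); eliminate S4.
Among the remaining strategies, none is strictly dominated by another pure strategy of the same player, so the elimination stops.
Surviving strategies — General Rowe: {D}; General Cole: {S3}.

D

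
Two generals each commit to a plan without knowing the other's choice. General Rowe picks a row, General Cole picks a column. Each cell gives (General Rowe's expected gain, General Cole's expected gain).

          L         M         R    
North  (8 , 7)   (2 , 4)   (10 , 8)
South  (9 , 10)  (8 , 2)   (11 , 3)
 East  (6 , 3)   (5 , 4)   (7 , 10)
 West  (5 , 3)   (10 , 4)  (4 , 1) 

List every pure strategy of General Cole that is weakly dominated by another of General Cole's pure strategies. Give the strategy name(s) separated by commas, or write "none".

none

L is not dominated — it holds its own against M at North (7>4); R at South (10>3).
Nothing dominates M: L at East (4>3); R at West (4>1).
Nothing dominates R: L at North (8>7); M at North (8>4).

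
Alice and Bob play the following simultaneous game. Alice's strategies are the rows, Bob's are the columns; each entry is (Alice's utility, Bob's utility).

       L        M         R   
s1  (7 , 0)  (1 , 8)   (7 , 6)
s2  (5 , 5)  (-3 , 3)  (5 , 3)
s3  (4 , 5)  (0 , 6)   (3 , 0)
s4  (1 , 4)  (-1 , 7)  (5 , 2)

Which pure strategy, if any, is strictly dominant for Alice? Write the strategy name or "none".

s1 vs s2: L: 7>5, M: 1>-3, R: 7>5.
s1 vs s3: L: 7>4, M: 1>0, R: 7>3.
s1 vs s4: L: 7>1, M: 1>-1, R: 7>5.
s1 strictly beats every other strategy against every opponent action, so it is strictly dominant.

s1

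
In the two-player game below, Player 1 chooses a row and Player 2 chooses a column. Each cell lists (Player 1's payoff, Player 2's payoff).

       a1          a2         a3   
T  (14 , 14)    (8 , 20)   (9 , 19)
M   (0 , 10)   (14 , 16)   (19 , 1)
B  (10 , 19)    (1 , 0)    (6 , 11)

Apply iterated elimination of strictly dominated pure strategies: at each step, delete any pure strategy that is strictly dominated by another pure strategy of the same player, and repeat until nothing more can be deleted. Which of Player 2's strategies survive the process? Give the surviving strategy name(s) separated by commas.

Player 1's strategy B is strictly dominated by T (a1: 14>10, a2: 8>1, a3: 9>6) and is removed.
Player 2's strategy a1 is strictly dominated by a2 (T: 20>14, M: 16>10) and is removed.
Player 1's strategy T is strictly dominated by M (a2: 14>8, a3: 19>9) and is removed.
For Player 2, a2 strictly dominates a3 on the remaining rows (M: 16>1); eliminate a3.
Among the remaining strategies, none is strictly dominated by another pure strategy of the same player, so the elimination stops.
Surviving strategies — Player 1: {M}; Player 2: {a2}.

a2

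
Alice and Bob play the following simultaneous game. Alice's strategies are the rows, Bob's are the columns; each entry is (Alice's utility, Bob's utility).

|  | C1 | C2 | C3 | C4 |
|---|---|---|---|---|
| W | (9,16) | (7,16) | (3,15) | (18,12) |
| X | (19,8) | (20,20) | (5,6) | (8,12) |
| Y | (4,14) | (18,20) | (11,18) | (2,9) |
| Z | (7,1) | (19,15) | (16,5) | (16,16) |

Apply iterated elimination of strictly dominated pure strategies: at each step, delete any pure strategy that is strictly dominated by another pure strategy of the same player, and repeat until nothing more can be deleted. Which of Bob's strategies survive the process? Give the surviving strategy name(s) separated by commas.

C1, C2, C4

For Alice, Z strictly dominates Y on the remaining columns (C1: 7>4, C2: 19>18, C3: 16>11, C4: 16>2); eliminate Y.
For Bob, C2 strictly dominates C3 on the remaining rows (W: 16>15, X: 20>6, Z: 15>5); eliminate C3.
Among the remaining strategies, none is strictly dominated by another pure strategy of the same player, so the elimination stops.
Surviving strategies — Alice: {W, X, Z}; Bob: {C1, C2, C4}.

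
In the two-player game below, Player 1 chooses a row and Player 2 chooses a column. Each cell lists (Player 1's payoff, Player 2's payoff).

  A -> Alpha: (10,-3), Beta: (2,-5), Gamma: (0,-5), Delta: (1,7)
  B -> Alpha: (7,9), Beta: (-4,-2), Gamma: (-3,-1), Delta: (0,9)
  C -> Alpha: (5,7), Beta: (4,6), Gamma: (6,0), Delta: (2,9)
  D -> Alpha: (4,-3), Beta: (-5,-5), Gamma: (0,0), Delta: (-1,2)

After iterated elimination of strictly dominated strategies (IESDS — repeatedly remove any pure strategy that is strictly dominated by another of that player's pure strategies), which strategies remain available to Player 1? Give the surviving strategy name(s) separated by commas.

C

Player 1's strategy B is strictly dominated by A (Alpha: 10>7, Beta: 2>-4, Gamma: 0>-3, Delta: 1>0) and is removed.
Row D is eliminated: C beats it against every remaining column (Alpha: 5>4, Beta: 4>-5, Gamma: 6>0, Delta: 2>-1).
Player 2's strategy Alpha is strictly dominated by Delta (A: 7>-3, C: 9>7) and is removed.
For Player 1, C strictly dominates A on the remaining columns (Beta: 4>2, Gamma: 6>0, Delta: 2>1); eliminate A.
Column Beta is eliminated: Delta beats it against every remaining row (C: 9>6).
For Player 2, Delta strictly dominates Gamma on the remaining rows (C: 9>0); eliminate Gamma.
Among the remaining strategies, none is strictly dominated by another pure strategy of the same player, so the elimination stops.
Surviving strategies — Player 1: {C}; Player 2: {Delta}.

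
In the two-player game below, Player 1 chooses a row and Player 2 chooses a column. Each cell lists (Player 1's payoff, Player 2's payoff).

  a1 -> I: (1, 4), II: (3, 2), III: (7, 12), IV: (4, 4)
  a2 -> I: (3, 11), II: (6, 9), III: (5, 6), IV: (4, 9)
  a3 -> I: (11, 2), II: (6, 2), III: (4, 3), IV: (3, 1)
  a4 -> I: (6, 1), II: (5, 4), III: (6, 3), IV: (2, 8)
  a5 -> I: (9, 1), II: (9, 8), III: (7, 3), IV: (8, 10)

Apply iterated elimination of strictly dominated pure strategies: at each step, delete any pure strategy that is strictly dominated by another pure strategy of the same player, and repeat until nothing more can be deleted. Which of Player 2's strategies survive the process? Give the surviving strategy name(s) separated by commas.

III, IV

Row a2 is eliminated: a5 beats it against every remaining column (I: 9>3, II: 9>6, III: 7>5, IV: 8>4).
Player 1's strategy a4 is strictly dominated by a5 (I: 9>6, II: 9>5, III: 7>6, IV: 8>2) and is removed.
Player 2's strategy I is strictly dominated by III (a1: 12>4, a3: 3>2, a5: 3>1) and is removed.
Row a3 is eliminated: a5 beats it against every remaining column (II: 9>6, III: 7>4, IV: 8>3).
Column II is eliminated: IV beats it against every remaining row (a1: 4>2, a5: 10>8).
Among the remaining strategies, none is strictly dominated by another pure strategy of the same player, so the elimination stops.
Surviving strategies — Player 1: {a1, a5}; Player 2: {III, IV}.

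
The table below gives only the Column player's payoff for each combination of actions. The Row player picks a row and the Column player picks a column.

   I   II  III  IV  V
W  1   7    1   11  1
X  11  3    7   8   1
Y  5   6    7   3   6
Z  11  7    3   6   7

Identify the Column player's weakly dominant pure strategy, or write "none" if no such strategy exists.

I fails to dominate II at W (1<7).
II fails to dominate I at X (3<11).
III fails to dominate I at X (7<11).
IV fails to dominate I at X (8<11).
V fails to dominate I at X (1<11).
No single strategy dominates all the others.

none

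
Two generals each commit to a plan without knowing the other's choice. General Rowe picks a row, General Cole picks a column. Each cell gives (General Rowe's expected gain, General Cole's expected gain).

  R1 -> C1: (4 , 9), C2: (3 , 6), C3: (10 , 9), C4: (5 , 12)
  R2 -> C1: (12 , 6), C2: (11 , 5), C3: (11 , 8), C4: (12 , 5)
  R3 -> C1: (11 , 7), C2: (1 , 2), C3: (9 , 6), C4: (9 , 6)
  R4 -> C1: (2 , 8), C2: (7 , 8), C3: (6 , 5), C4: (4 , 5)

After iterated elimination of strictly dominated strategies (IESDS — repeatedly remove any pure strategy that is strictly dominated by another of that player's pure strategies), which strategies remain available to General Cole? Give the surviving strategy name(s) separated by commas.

C3

General Rowe's strategy R1 is strictly dominated by R2 (C1: 12>4, C2: 11>3, C3: 11>10, C4: 12>5) and is removed.
General Rowe's strategy R3 is strictly dominated by R2 (C1: 12>11, C2: 11>1, C3: 11>9, C4: 12>9) and is removed.
General Rowe's strategy R4 is strictly dominated by R2 (C1: 12>2, C2: 11>7, C3: 11>6, C4: 12>4) and is removed.
For General Cole, C3 strictly dominates C1 on the remaining rows (R2: 8>6); eliminate C1.
For General Cole, C3 strictly dominates C2 on the remaining rows (R2: 8>5); eliminate C2.
Column C4 is eliminated: C3 beats it against every remaining row (R2: 8>5).
Among the remaining strategies, none is strictly dominated by another pure strategy of the same player, so the elimination stops.
Surviving strategies — General Rowe: {R2}; General Cole: {C3}.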